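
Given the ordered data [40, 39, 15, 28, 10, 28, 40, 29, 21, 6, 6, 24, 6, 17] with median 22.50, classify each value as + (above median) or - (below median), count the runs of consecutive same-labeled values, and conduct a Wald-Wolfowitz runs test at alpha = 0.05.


Step 1: Compute median = 22.50; label A = above, B = below.
Labels in order: AABABAAABBBABB  (n_A = 7, n_B = 7)
Step 2: Count runs R = 8.
Step 3: Under H0 (random ordering), E[R] = 2*n_A*n_B/(n_A+n_B) + 1 = 2*7*7/14 + 1 = 8.0000.
        Var[R] = 2*n_A*n_B*(2*n_A*n_B - n_A - n_B) / ((n_A+n_B)^2 * (n_A+n_B-1)) = 8232/2548 = 3.2308.
        SD[R] = 1.7974.
Step 4: R = E[R], so z = 0 with no continuity correction.
Step 5: Two-sided p-value via normal approximation = 2*(1 - Phi(|z|)) = 1.000000.
Step 6: alpha = 0.05. fail to reject H0.

R = 8, z = 0.0000, p = 1.000000, fail to reject H0.


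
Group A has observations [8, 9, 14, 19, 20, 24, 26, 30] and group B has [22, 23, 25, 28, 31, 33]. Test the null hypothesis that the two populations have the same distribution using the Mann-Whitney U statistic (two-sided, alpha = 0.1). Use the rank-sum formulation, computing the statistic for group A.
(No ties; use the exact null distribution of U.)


Step 1: Combine and sort all 14 observations; assign midranks.
sorted (value, group): (8,X), (9,X), (14,X), (19,X), (20,X), (22,Y), (23,Y), (24,X), (25,Y), (26,X), (28,Y), (30,X), (31,Y), (33,Y)
ranks: 8->1, 9->2, 14->3, 19->4, 20->5, 22->6, 23->7, 24->8, 25->9, 26->10, 28->11, 30->12, 31->13, 33->14
Step 2: Rank sum for X: R1 = 1 + 2 + 3 + 4 + 5 + 8 + 10 + 12 = 45.
Step 3: U_X = R1 - n1(n1+1)/2 = 45 - 8*9/2 = 45 - 36 = 9.
       U_Y = n1*n2 - U_X = 48 - 9 = 39.
Step 4: No ties, so the exact null distribution of U (based on enumerating the C(14,8) = 3003 equally likely rank assignments) gives the two-sided p-value.
Step 5: p-value = 0.059274; compare to alpha = 0.1. reject H0.

U_X = 9, p = 0.059274, reject H0 at alpha = 0.1.


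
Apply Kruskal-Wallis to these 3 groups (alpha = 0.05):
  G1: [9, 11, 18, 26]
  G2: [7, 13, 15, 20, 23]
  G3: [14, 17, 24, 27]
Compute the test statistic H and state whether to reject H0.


Step 1: Combine all N = 13 observations and assign midranks.
sorted (value, group, rank): (7,G2,1), (9,G1,2), (11,G1,3), (13,G2,4), (14,G3,5), (15,G2,6), (17,G3,7), (18,G1,8), (20,G2,9), (23,G2,10), (24,G3,11), (26,G1,12), (27,G3,13)
Step 2: Sum ranks within each group.
R_1 = 25 (n_1 = 4)
R_2 = 30 (n_2 = 5)
R_3 = 36 (n_3 = 4)
Step 3: H = 12/(N(N+1)) * sum(R_i^2/n_i) - 3(N+1)
     = 12/(13*14) * (25^2/4 + 30^2/5 + 36^2/4) - 3*14
     = 0.065934 * 660.25 - 42
     = 1.532967.
Step 4: No ties, so H is used without correction.
Step 5: Under H0, H ~ chi^2(2); p-value = 0.464644.
Step 6: alpha = 0.05. fail to reject H0.

H = 1.5330, df = 2, p = 0.464644, fail to reject H0.


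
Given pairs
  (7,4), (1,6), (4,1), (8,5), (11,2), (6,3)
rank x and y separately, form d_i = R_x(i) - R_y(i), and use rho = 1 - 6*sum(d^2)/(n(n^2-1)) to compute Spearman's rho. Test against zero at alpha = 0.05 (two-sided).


Step 1: Rank x and y separately (midranks; no ties here).
rank(x): 7->4, 1->1, 4->2, 8->5, 11->6, 6->3
rank(y): 4->4, 6->6, 1->1, 5->5, 2->2, 3->3
Step 2: d_i = R_x(i) - R_y(i); compute d_i^2.
  (4-4)^2=0, (1-6)^2=25, (2-1)^2=1, (5-5)^2=0, (6-2)^2=16, (3-3)^2=0
sum(d^2) = 42.
Step 3: rho = 1 - 6*42 / (6*(6^2 - 1)) = 1 - 252/210 = -0.200000.
Step 4: Under H0, t = rho * sqrt((n-2)/(1-rho^2)) = -0.4082 ~ t(4).
Step 5: Two-sided p-value from the t-distribution with 4 df = 0.704000.
Step 6: alpha = 0.05. fail to reject H0.

rho = -0.2000, p = 0.704000, fail to reject H0 at alpha = 0.05.


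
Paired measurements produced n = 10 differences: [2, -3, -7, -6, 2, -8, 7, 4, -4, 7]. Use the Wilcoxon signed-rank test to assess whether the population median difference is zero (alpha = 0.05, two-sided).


Step 1: Drop any zero differences (none here) and take |d_i|.
|d| = [2, 3, 7, 6, 2, 8, 7, 4, 4, 7]
Step 2: Midrank |d_i| (ties get averaged ranks).
ranks: |2|->1.5, |3|->3, |7|->8, |6|->6, |2|->1.5, |8|->10, |7|->8, |4|->4.5, |4|->4.5, |7|->8
Step 3: Attach original signs; sum ranks with positive sign and with negative sign.
W+ = 1.5 + 1.5 + 8 + 4.5 + 8 = 23.5
W- = 3 + 8 + 6 + 10 + 4.5 = 31.5
(Check: W+ + W- = 55 should equal n(n+1)/2 = 55.)
Step 4: Test statistic W = min(W+, W-) = 23.5.
Step 5: Ties in |d|, so use the tie-corrected normal approximation.
        E[W] = n(n+1)/4 = 10*11/4 = 27.5.
        Tie groups: |d|=2 (t=2), |d|=4 (t=2), |d|=7 (t=3); sum(t^3 - t) = 36.
        Var[W] = n(n+1)(2n+1)/24 - sum(t^3-t)/48 = 2310/24 - 36/48 = 95.5.
        z = (W - E[W]) / sqrt(Var[W]) = (23.5 - 27.5) / 9.7724 = -0.4093.
        Two-sided p = 2*Phi(z) = 0.682308.
Step 6: alpha = 0.05. fail to reject H0.

W+ = 23.5, W- = 31.5, W = min = 23.5, p = 0.682308, fail to reject H0.


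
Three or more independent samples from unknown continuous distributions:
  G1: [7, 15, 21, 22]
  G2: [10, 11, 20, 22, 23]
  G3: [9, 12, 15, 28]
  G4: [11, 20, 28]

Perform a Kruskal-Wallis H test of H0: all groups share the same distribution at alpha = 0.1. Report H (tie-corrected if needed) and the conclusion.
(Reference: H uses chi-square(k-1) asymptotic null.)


Step 1: Combine all N = 16 observations and assign midranks.
sorted (value, group, rank): (7,G1,1), (9,G3,2), (10,G2,3), (11,G2,4.5), (11,G4,4.5), (12,G3,6), (15,G1,7.5), (15,G3,7.5), (20,G2,9.5), (20,G4,9.5), (21,G1,11), (22,G1,12.5), (22,G2,12.5), (23,G2,14), (28,G3,15.5), (28,G4,15.5)
Step 2: Sum ranks within each group.
R_1 = 32 (n_1 = 4)
R_2 = 43.5 (n_2 = 5)
R_3 = 31 (n_3 = 4)
R_4 = 29.5 (n_4 = 3)
Step 3: H = 12/(N(N+1)) * sum(R_i^2/n_i) - 3(N+1)
     = 12/(16*17) * (32^2/4 + 43.5^2/5 + 31^2/4 + 29.5^2/3) - 3*17
     = 0.044118 * 1164.78 - 51
     = 0.387500.
Step 4: Ties present; correction factor C = 1 - 30/(16^3 - 16) = 0.992647. Corrected H = 0.387500 / 0.992647 = 0.390370.
Step 5: Under H0, H ~ chi^2(3); p-value = 0.942224.
Step 6: alpha = 0.1. fail to reject H0.

H = 0.3904, df = 3, p = 0.942224, fail to reject H0.


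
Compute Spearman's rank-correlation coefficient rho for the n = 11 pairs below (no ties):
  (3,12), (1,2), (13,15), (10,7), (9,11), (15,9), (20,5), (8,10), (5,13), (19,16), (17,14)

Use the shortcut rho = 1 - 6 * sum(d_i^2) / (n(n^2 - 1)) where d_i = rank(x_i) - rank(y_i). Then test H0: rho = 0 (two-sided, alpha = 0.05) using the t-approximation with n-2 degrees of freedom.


Step 1: Rank x and y separately (midranks; no ties here).
rank(x): 3->2, 1->1, 13->7, 10->6, 9->5, 15->8, 20->11, 8->4, 5->3, 19->10, 17->9
rank(y): 12->7, 2->1, 15->10, 7->3, 11->6, 9->4, 5->2, 10->5, 13->8, 16->11, 14->9
Step 2: d_i = R_x(i) - R_y(i); compute d_i^2.
  (2-7)^2=25, (1-1)^2=0, (7-10)^2=9, (6-3)^2=9, (5-6)^2=1, (8-4)^2=16, (11-2)^2=81, (4-5)^2=1, (3-8)^2=25, (10-11)^2=1, (9-9)^2=0
sum(d^2) = 168.
Step 3: rho = 1 - 6*168 / (11*(11^2 - 1)) = 1 - 1008/1320 = 0.236364.
Step 4: Under H0, t = rho * sqrt((n-2)/(1-rho^2)) = 0.7298 ~ t(9).
Step 5: Two-sided p-value from the t-distribution with 9 df = 0.484091.
Step 6: alpha = 0.05. fail to reject H0.

rho = 0.2364, p = 0.484091, fail to reject H0 at alpha = 0.05.


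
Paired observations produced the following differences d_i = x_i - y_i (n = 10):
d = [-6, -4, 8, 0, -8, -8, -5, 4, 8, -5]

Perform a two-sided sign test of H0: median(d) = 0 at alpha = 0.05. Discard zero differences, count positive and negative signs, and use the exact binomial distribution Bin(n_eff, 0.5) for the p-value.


Step 1: Discard zero differences. Original n = 10; n_eff = number of nonzero differences = 9.
Nonzero differences (with sign): -6, -4, +8, -8, -8, -5, +4, +8, -5
Step 2: Count signs: positive = 3, negative = 6.
Step 3: Under H0: P(positive) = 0.5, so the number of positives S ~ Bin(9, 0.5).
Step 4: Two-sided exact p-value = sum of Bin(9,0.5) probabilities at or below the observed probability = 0.507812.
Step 5: alpha = 0.05. fail to reject H0.

n_eff = 9, pos = 3, neg = 6, p = 0.507812, fail to reject H0.


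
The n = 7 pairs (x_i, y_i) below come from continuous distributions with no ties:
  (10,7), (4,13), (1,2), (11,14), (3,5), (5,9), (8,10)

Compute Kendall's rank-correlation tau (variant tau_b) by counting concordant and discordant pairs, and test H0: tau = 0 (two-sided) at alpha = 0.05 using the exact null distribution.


Step 1: Enumerate the 21 unordered pairs (i,j) with i<j and classify each by sign(x_j-x_i) * sign(y_j-y_i).
  (1,2):dx=-6,dy=+6->D; (1,3):dx=-9,dy=-5->C; (1,4):dx=+1,dy=+7->C; (1,5):dx=-7,dy=-2->C
  (1,6):dx=-5,dy=+2->D; (1,7):dx=-2,dy=+3->D; (2,3):dx=-3,dy=-11->C; (2,4):dx=+7,dy=+1->C
  (2,5):dx=-1,dy=-8->C; (2,6):dx=+1,dy=-4->D; (2,7):dx=+4,dy=-3->D; (3,4):dx=+10,dy=+12->C
  (3,5):dx=+2,dy=+3->C; (3,6):dx=+4,dy=+7->C; (3,7):dx=+7,dy=+8->C; (4,5):dx=-8,dy=-9->C
  (4,6):dx=-6,dy=-5->C; (4,7):dx=-3,dy=-4->C; (5,6):dx=+2,dy=+4->C; (5,7):dx=+5,dy=+5->C
  (6,7):dx=+3,dy=+1->C
Step 2: C = 16, D = 5, total pairs = 21.
Step 3: tau = (C - D)/(n(n-1)/2) = (16 - 5)/21 = 0.523810.
Step 4: Exact two-sided p-value (enumerate n! = 5040 permutations of y under H0): p = 0.136111.
Step 5: alpha = 0.05. fail to reject H0.

tau_b = 0.5238 (C=16, D=5), p = 0.136111, fail to reject H0.


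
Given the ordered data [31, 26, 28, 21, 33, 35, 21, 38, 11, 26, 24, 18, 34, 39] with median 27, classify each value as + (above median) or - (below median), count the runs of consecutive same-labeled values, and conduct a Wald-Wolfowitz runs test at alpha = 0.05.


Step 1: Compute median = 27; label A = above, B = below.
Labels in order: ABABAABABBBBAA  (n_A = 7, n_B = 7)
Step 2: Count runs R = 9.
Step 3: Under H0 (random ordering), E[R] = 2*n_A*n_B/(n_A+n_B) + 1 = 2*7*7/14 + 1 = 8.0000.
        Var[R] = 2*n_A*n_B*(2*n_A*n_B - n_A - n_B) / ((n_A+n_B)^2 * (n_A+n_B-1)) = 8232/2548 = 3.2308.
        SD[R] = 1.7974.
Step 4: Continuity-corrected z = (R - 0.5 - E[R]) / SD[R] = (9 - 0.5 - 8.0000) / 1.7974 = 0.2782.
Step 5: Two-sided p-value via normal approximation = 2*(1 - Phi(|z|)) = 0.780879.
Step 6: alpha = 0.05. fail to reject H0.

R = 9, z = 0.2782, p = 0.780879, fail to reject H0.


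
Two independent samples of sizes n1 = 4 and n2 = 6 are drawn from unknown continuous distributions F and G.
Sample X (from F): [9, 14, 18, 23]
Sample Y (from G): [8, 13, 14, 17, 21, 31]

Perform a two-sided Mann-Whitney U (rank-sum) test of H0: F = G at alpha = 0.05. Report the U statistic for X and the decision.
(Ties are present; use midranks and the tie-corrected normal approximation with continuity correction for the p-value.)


Step 1: Combine and sort all 10 observations; assign midranks.
sorted (value, group): (8,Y), (9,X), (13,Y), (14,X), (14,Y), (17,Y), (18,X), (21,Y), (23,X), (31,Y)
ranks: 8->1, 9->2, 13->3, 14->4.5, 14->4.5, 17->6, 18->7, 21->8, 23->9, 31->10
Step 2: Rank sum for X: R1 = 2 + 4.5 + 7 + 9 = 22.5.
Step 3: U_X = R1 - n1(n1+1)/2 = 22.5 - 4*5/2 = 22.5 - 10 = 12.5.
       U_Y = n1*n2 - U_X = 24 - 12.5 = 11.5.
Step 4: Ties are present, so use the tie-corrected normal approximation (with continuity correction) for the p-value.
Step 5: p-value = 1.000000; compare to alpha = 0.05. fail to reject H0.

U_X = 12.5, p = 1.000000, fail to reject H0 at alpha = 0.05.


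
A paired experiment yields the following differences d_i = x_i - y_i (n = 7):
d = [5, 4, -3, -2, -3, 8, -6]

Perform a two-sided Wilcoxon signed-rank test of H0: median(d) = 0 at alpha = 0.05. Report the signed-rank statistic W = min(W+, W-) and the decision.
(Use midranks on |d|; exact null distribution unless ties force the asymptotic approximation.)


Step 1: Drop any zero differences (none here) and take |d_i|.
|d| = [5, 4, 3, 2, 3, 8, 6]
Step 2: Midrank |d_i| (ties get averaged ranks).
ranks: |5|->5, |4|->4, |3|->2.5, |2|->1, |3|->2.5, |8|->7, |6|->6
Step 3: Attach original signs; sum ranks with positive sign and with negative sign.
W+ = 5 + 4 + 7 = 16
W- = 2.5 + 1 + 2.5 + 6 = 12
(Check: W+ + W- = 28 should equal n(n+1)/2 = 28.)
Step 4: Test statistic W = min(W+, W-) = 12.
Step 5: Ties in |d|, so use the tie-corrected normal approximation.
        E[W] = n(n+1)/4 = 7*8/4 = 14.
        Tie groups: |d|=3 (t=2); sum(t^3 - t) = 6.
        Var[W] = n(n+1)(2n+1)/24 - sum(t^3-t)/48 = 840/24 - 6/48 = 34.875.
        z = (W - E[W]) / sqrt(Var[W]) = (12 - 14) / 5.9055 = -0.3387.
        Two-sided p = 2*Phi(z) = 0.734861.
Step 6: alpha = 0.05. fail to reject H0.

W+ = 16, W- = 12, W = min = 12, p = 0.734861, fail to reject H0.


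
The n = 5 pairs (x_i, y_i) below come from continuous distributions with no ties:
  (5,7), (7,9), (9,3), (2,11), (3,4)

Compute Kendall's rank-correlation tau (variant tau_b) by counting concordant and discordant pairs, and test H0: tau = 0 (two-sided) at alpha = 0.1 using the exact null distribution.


Step 1: Enumerate the 10 unordered pairs (i,j) with i<j and classify each by sign(x_j-x_i) * sign(y_j-y_i).
  (1,2):dx=+2,dy=+2->C; (1,3):dx=+4,dy=-4->D; (1,4):dx=-3,dy=+4->D; (1,5):dx=-2,dy=-3->C
  (2,3):dx=+2,dy=-6->D; (2,4):dx=-5,dy=+2->D; (2,5):dx=-4,dy=-5->C; (3,4):dx=-7,dy=+8->D
  (3,5):dx=-6,dy=+1->D; (4,5):dx=+1,dy=-7->D
Step 2: C = 3, D = 7, total pairs = 10.
Step 3: tau = (C - D)/(n(n-1)/2) = (3 - 7)/10 = -0.400000.
Step 4: Exact two-sided p-value (enumerate n! = 120 permutations of y under H0): p = 0.483333.
Step 5: alpha = 0.1. fail to reject H0.

tau_b = -0.4000 (C=3, D=7), p = 0.483333, fail to reject H0.


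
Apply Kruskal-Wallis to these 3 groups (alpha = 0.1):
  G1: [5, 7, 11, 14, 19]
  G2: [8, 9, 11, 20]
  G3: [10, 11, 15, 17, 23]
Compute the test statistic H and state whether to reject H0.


Step 1: Combine all N = 14 observations and assign midranks.
sorted (value, group, rank): (5,G1,1), (7,G1,2), (8,G2,3), (9,G2,4), (10,G3,5), (11,G1,7), (11,G2,7), (11,G3,7), (14,G1,9), (15,G3,10), (17,G3,11), (19,G1,12), (20,G2,13), (23,G3,14)
Step 2: Sum ranks within each group.
R_1 = 31 (n_1 = 5)
R_2 = 27 (n_2 = 4)
R_3 = 47 (n_3 = 5)
Step 3: H = 12/(N(N+1)) * sum(R_i^2/n_i) - 3(N+1)
     = 12/(14*15) * (31^2/5 + 27^2/4 + 47^2/5) - 3*15
     = 0.057143 * 816.25 - 45
     = 1.642857.
Step 4: Ties present; correction factor C = 1 - 24/(14^3 - 14) = 0.991209. Corrected H = 1.642857 / 0.991209 = 1.657428.
Step 5: Under H0, H ~ chi^2(2); p-value = 0.436610.
Step 6: alpha = 0.1. fail to reject H0.

H = 1.6574, df = 2, p = 0.436610, fail to reject H0.


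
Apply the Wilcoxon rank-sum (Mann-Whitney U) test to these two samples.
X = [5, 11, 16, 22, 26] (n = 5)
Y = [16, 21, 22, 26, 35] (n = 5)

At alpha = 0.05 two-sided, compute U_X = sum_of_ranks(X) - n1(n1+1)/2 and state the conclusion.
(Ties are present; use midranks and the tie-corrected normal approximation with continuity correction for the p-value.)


Step 1: Combine and sort all 10 observations; assign midranks.
sorted (value, group): (5,X), (11,X), (16,X), (16,Y), (21,Y), (22,X), (22,Y), (26,X), (26,Y), (35,Y)
ranks: 5->1, 11->2, 16->3.5, 16->3.5, 21->5, 22->6.5, 22->6.5, 26->8.5, 26->8.5, 35->10
Step 2: Rank sum for X: R1 = 1 + 2 + 3.5 + 6.5 + 8.5 = 21.5.
Step 3: U_X = R1 - n1(n1+1)/2 = 21.5 - 5*6/2 = 21.5 - 15 = 6.5.
       U_Y = n1*n2 - U_X = 25 - 6.5 = 18.5.
Step 4: Ties are present, so use the tie-corrected normal approximation (with continuity correction) for the p-value.
Step 5: p-value = 0.246252; compare to alpha = 0.05. fail to reject H0.

U_X = 6.5, p = 0.246252, fail to reject H0 at alpha = 0.05.


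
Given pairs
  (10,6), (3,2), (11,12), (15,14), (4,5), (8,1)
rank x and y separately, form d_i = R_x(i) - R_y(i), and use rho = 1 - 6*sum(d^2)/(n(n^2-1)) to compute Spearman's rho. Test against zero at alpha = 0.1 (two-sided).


Step 1: Rank x and y separately (midranks; no ties here).
rank(x): 10->4, 3->1, 11->5, 15->6, 4->2, 8->3
rank(y): 6->4, 2->2, 12->5, 14->6, 5->3, 1->1
Step 2: d_i = R_x(i) - R_y(i); compute d_i^2.
  (4-4)^2=0, (1-2)^2=1, (5-5)^2=0, (6-6)^2=0, (2-3)^2=1, (3-1)^2=4
sum(d^2) = 6.
Step 3: rho = 1 - 6*6 / (6*(6^2 - 1)) = 1 - 36/210 = 0.828571.
Step 4: Under H0, t = rho * sqrt((n-2)/(1-rho^2)) = 2.9598 ~ t(4).
Step 5: Two-sided p-value from the t-distribution with 4 df = 0.041563.
Step 6: alpha = 0.1. reject H0.

rho = 0.8286, p = 0.041563, reject H0 at alpha = 0.1.


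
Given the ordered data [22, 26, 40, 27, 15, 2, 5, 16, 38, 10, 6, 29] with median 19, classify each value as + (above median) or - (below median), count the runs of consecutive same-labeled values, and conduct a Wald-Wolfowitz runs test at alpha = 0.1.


Step 1: Compute median = 19; label A = above, B = below.
Labels in order: AAAABBBBABBA  (n_A = 6, n_B = 6)
Step 2: Count runs R = 5.
Step 3: Under H0 (random ordering), E[R] = 2*n_A*n_B/(n_A+n_B) + 1 = 2*6*6/12 + 1 = 7.0000.
        Var[R] = 2*n_A*n_B*(2*n_A*n_B - n_A - n_B) / ((n_A+n_B)^2 * (n_A+n_B-1)) = 4320/1584 = 2.7273.
        SD[R] = 1.6514.
Step 4: Continuity-corrected z = (R + 0.5 - E[R]) / SD[R] = (5 + 0.5 - 7.0000) / 1.6514 = -0.9083.
Step 5: Two-sided p-value via normal approximation = 2*(1 - Phi(|z|)) = 0.363722.
Step 6: alpha = 0.1. fail to reject H0.

R = 5, z = -0.9083, p = 0.363722, fail to reject H0.


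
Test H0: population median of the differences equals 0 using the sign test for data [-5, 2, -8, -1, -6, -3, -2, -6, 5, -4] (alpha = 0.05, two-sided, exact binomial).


Step 1: Discard zero differences. Original n = 10; n_eff = number of nonzero differences = 10.
Nonzero differences (with sign): -5, +2, -8, -1, -6, -3, -2, -6, +5, -4
Step 2: Count signs: positive = 2, negative = 8.
Step 3: Under H0: P(positive) = 0.5, so the number of positives S ~ Bin(10, 0.5).
Step 4: Two-sided exact p-value = sum of Bin(10,0.5) probabilities at or below the observed probability = 0.109375.
Step 5: alpha = 0.05. fail to reject H0.

n_eff = 10, pos = 2, neg = 8, p = 0.109375, fail to reject H0.


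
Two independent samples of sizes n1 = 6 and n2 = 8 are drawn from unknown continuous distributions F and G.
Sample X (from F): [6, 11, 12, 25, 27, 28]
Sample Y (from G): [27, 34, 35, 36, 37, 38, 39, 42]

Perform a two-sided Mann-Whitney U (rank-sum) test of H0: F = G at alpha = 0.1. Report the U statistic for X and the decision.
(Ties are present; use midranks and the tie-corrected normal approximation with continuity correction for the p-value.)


Step 1: Combine and sort all 14 observations; assign midranks.
sorted (value, group): (6,X), (11,X), (12,X), (25,X), (27,X), (27,Y), (28,X), (34,Y), (35,Y), (36,Y), (37,Y), (38,Y), (39,Y), (42,Y)
ranks: 6->1, 11->2, 12->3, 25->4, 27->5.5, 27->5.5, 28->7, 34->8, 35->9, 36->10, 37->11, 38->12, 39->13, 42->14
Step 2: Rank sum for X: R1 = 1 + 2 + 3 + 4 + 5.5 + 7 = 22.5.
Step 3: U_X = R1 - n1(n1+1)/2 = 22.5 - 6*7/2 = 22.5 - 21 = 1.5.
       U_Y = n1*n2 - U_X = 48 - 1.5 = 46.5.
Step 4: Ties are present, so use the tie-corrected normal approximation (with continuity correction) for the p-value.
Step 5: p-value = 0.004465; compare to alpha = 0.1. reject H0.

U_X = 1.5, p = 0.004465, reject H0 at alpha = 0.1.


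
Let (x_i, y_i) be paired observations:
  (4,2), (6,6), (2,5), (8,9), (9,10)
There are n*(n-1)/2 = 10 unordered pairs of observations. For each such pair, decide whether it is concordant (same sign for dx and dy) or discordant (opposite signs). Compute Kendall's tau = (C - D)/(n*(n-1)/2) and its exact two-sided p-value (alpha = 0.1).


Step 1: Enumerate the 10 unordered pairs (i,j) with i<j and classify each by sign(x_j-x_i) * sign(y_j-y_i).
  (1,2):dx=+2,dy=+4->C; (1,3):dx=-2,dy=+3->D; (1,4):dx=+4,dy=+7->C; (1,5):dx=+5,dy=+8->C
  (2,3):dx=-4,dy=-1->C; (2,4):dx=+2,dy=+3->C; (2,5):dx=+3,dy=+4->C; (3,4):dx=+6,dy=+4->C
  (3,5):dx=+7,dy=+5->C; (4,5):dx=+1,dy=+1->C
Step 2: C = 9, D = 1, total pairs = 10.
Step 3: tau = (C - D)/(n(n-1)/2) = (9 - 1)/10 = 0.800000.
Step 4: Exact two-sided p-value (enumerate n! = 120 permutations of y under H0): p = 0.083333.
Step 5: alpha = 0.1. reject H0.

tau_b = 0.8000 (C=9, D=1), p = 0.083333, reject H0.


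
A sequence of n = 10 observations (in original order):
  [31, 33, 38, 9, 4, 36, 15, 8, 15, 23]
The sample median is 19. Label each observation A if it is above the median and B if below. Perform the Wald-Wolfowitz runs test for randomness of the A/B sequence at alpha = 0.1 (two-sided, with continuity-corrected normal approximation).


Step 1: Compute median = 19; label A = above, B = below.
Labels in order: AAABBABBBA  (n_A = 5, n_B = 5)
Step 2: Count runs R = 5.
Step 3: Under H0 (random ordering), E[R] = 2*n_A*n_B/(n_A+n_B) + 1 = 2*5*5/10 + 1 = 6.0000.
        Var[R] = 2*n_A*n_B*(2*n_A*n_B - n_A - n_B) / ((n_A+n_B)^2 * (n_A+n_B-1)) = 2000/900 = 2.2222.
        SD[R] = 1.4907.
Step 4: Continuity-corrected z = (R + 0.5 - E[R]) / SD[R] = (5 + 0.5 - 6.0000) / 1.4907 = -0.3354.
Step 5: Two-sided p-value via normal approximation = 2*(1 - Phi(|z|)) = 0.737316.
Step 6: alpha = 0.1. fail to reject H0.

R = 5, z = -0.3354, p = 0.737316, fail to reject H0.


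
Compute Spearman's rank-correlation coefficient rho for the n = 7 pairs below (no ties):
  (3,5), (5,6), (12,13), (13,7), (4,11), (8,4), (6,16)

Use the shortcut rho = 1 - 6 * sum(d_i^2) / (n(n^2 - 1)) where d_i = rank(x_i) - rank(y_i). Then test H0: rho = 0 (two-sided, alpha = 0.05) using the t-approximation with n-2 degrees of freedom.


Step 1: Rank x and y separately (midranks; no ties here).
rank(x): 3->1, 5->3, 12->6, 13->7, 4->2, 8->5, 6->4
rank(y): 5->2, 6->3, 13->6, 7->4, 11->5, 4->1, 16->7
Step 2: d_i = R_x(i) - R_y(i); compute d_i^2.
  (1-2)^2=1, (3-3)^2=0, (6-6)^2=0, (7-4)^2=9, (2-5)^2=9, (5-1)^2=16, (4-7)^2=9
sum(d^2) = 44.
Step 3: rho = 1 - 6*44 / (7*(7^2 - 1)) = 1 - 264/336 = 0.214286.
Step 4: Under H0, t = rho * sqrt((n-2)/(1-rho^2)) = 0.4906 ~ t(5).
Step 5: Two-sided p-value from the t-distribution with 5 df = 0.644512.
Step 6: alpha = 0.05. fail to reject H0.

rho = 0.2143, p = 0.644512, fail to reject H0 at alpha = 0.05.


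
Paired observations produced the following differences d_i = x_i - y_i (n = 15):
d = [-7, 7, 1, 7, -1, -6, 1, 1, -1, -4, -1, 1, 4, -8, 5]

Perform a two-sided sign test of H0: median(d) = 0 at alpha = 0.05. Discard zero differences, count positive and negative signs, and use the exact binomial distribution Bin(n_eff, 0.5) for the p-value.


Step 1: Discard zero differences. Original n = 15; n_eff = number of nonzero differences = 15.
Nonzero differences (with sign): -7, +7, +1, +7, -1, -6, +1, +1, -1, -4, -1, +1, +4, -8, +5
Step 2: Count signs: positive = 8, negative = 7.
Step 3: Under H0: P(positive) = 0.5, so the number of positives S ~ Bin(15, 0.5).
Step 4: Two-sided exact p-value = sum of Bin(15,0.5) probabilities at or below the observed probability = 1.000000.
Step 5: alpha = 0.05. fail to reject H0.

n_eff = 15, pos = 8, neg = 7, p = 1.000000, fail to reject H0.


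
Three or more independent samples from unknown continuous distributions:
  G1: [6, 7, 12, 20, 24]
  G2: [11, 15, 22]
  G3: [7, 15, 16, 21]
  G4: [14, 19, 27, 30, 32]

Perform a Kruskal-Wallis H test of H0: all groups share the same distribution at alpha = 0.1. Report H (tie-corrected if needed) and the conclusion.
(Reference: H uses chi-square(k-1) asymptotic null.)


Step 1: Combine all N = 17 observations and assign midranks.
sorted (value, group, rank): (6,G1,1), (7,G1,2.5), (7,G3,2.5), (11,G2,4), (12,G1,5), (14,G4,6), (15,G2,7.5), (15,G3,7.5), (16,G3,9), (19,G4,10), (20,G1,11), (21,G3,12), (22,G2,13), (24,G1,14), (27,G4,15), (30,G4,16), (32,G4,17)
Step 2: Sum ranks within each group.
R_1 = 33.5 (n_1 = 5)
R_2 = 24.5 (n_2 = 3)
R_3 = 31 (n_3 = 4)
R_4 = 64 (n_4 = 5)
Step 3: H = 12/(N(N+1)) * sum(R_i^2/n_i) - 3(N+1)
     = 12/(17*18) * (33.5^2/5 + 24.5^2/3 + 31^2/4 + 64^2/5) - 3*18
     = 0.039216 * 1483.98 - 54
     = 4.195425.
Step 4: Ties present; correction factor C = 1 - 12/(17^3 - 17) = 0.997549. Corrected H = 4.195425 / 0.997549 = 4.205733.
Step 5: Under H0, H ~ chi^2(3); p-value = 0.240089.
Step 6: alpha = 0.1. fail to reject H0.

H = 4.2057, df = 3, p = 0.240089, fail to reject H0.


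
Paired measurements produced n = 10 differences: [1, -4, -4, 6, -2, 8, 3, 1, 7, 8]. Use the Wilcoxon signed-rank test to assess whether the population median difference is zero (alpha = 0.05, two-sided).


Step 1: Drop any zero differences (none here) and take |d_i|.
|d| = [1, 4, 4, 6, 2, 8, 3, 1, 7, 8]
Step 2: Midrank |d_i| (ties get averaged ranks).
ranks: |1|->1.5, |4|->5.5, |4|->5.5, |6|->7, |2|->3, |8|->9.5, |3|->4, |1|->1.5, |7|->8, |8|->9.5
Step 3: Attach original signs; sum ranks with positive sign and with negative sign.
W+ = 1.5 + 7 + 9.5 + 4 + 1.5 + 8 + 9.5 = 41
W- = 5.5 + 5.5 + 3 = 14
(Check: W+ + W- = 55 should equal n(n+1)/2 = 55.)
Step 4: Test statistic W = min(W+, W-) = 14.
Step 5: Ties in |d|, so use the tie-corrected normal approximation.
        E[W] = n(n+1)/4 = 10*11/4 = 27.5.
        Tie groups: |d|=1 (t=2), |d|=4 (t=2), |d|=8 (t=2); sum(t^3 - t) = 18.
        Var[W] = n(n+1)(2n+1)/24 - sum(t^3-t)/48 = 2310/24 - 18/48 = 95.875.
        z = (W - E[W]) / sqrt(Var[W]) = (14 - 27.5) / 9.7916 = -1.3787.
        Two-sided p = 2*Phi(z) = 0.167976.
Step 6: alpha = 0.05. fail to reject H0.

W+ = 41, W- = 14, W = min = 14, p = 0.167976, fail to reject H0.


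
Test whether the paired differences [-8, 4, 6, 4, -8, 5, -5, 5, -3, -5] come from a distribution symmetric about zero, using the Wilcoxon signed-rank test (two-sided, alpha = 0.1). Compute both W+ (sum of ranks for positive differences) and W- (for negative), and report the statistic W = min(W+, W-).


Step 1: Drop any zero differences (none here) and take |d_i|.
|d| = [8, 4, 6, 4, 8, 5, 5, 5, 3, 5]
Step 2: Midrank |d_i| (ties get averaged ranks).
ranks: |8|->9.5, |4|->2.5, |6|->8, |4|->2.5, |8|->9.5, |5|->5.5, |5|->5.5, |5|->5.5, |3|->1, |5|->5.5
Step 3: Attach original signs; sum ranks with positive sign and with negative sign.
W+ = 2.5 + 8 + 2.5 + 5.5 + 5.5 = 24
W- = 9.5 + 9.5 + 5.5 + 1 + 5.5 = 31
(Check: W+ + W- = 55 should equal n(n+1)/2 = 55.)
Step 4: Test statistic W = min(W+, W-) = 24.
Step 5: Ties in |d|, so use the tie-corrected normal approximation.
        E[W] = n(n+1)/4 = 10*11/4 = 27.5.
        Tie groups: |d|=4 (t=2), |d|=5 (t=4), |d|=8 (t=2); sum(t^3 - t) = 72.
        Var[W] = n(n+1)(2n+1)/24 - sum(t^3-t)/48 = 2310/24 - 72/48 = 94.75.
        z = (W - E[W]) / sqrt(Var[W]) = (24 - 27.5) / 9.7340 = -0.3596.
        Two-sided p = 2*Phi(z) = 0.719172.
Step 6: alpha = 0.1. fail to reject H0.

W+ = 24, W- = 31, W = min = 24, p = 0.719172, fail to reject H0.


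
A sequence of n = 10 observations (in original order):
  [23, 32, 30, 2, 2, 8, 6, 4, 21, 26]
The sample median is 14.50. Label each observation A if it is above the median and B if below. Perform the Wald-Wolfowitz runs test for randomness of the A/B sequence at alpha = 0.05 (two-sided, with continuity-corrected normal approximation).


Step 1: Compute median = 14.50; label A = above, B = below.
Labels in order: AAABBBBBAA  (n_A = 5, n_B = 5)
Step 2: Count runs R = 3.
Step 3: Under H0 (random ordering), E[R] = 2*n_A*n_B/(n_A+n_B) + 1 = 2*5*5/10 + 1 = 6.0000.
        Var[R] = 2*n_A*n_B*(2*n_A*n_B - n_A - n_B) / ((n_A+n_B)^2 * (n_A+n_B-1)) = 2000/900 = 2.2222.
        SD[R] = 1.4907.
Step 4: Continuity-corrected z = (R + 0.5 - E[R]) / SD[R] = (3 + 0.5 - 6.0000) / 1.4907 = -1.6771.
Step 5: Two-sided p-value via normal approximation = 2*(1 - Phi(|z|)) = 0.093533.
Step 6: alpha = 0.05. fail to reject H0.

R = 3, z = -1.6771, p = 0.093533, fail to reject H0.


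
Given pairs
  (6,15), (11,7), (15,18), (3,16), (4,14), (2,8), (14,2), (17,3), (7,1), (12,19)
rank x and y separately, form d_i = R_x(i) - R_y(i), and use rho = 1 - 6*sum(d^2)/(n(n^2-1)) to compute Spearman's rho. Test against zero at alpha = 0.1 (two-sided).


Step 1: Rank x and y separately (midranks; no ties here).
rank(x): 6->4, 11->6, 15->9, 3->2, 4->3, 2->1, 14->8, 17->10, 7->5, 12->7
rank(y): 15->7, 7->4, 18->9, 16->8, 14->6, 8->5, 2->2, 3->3, 1->1, 19->10
Step 2: d_i = R_x(i) - R_y(i); compute d_i^2.
  (4-7)^2=9, (6-4)^2=4, (9-9)^2=0, (2-8)^2=36, (3-6)^2=9, (1-5)^2=16, (8-2)^2=36, (10-3)^2=49, (5-1)^2=16, (7-10)^2=9
sum(d^2) = 184.
Step 3: rho = 1 - 6*184 / (10*(10^2 - 1)) = 1 - 1104/990 = -0.115152.
Step 4: Under H0, t = rho * sqrt((n-2)/(1-rho^2)) = -0.3279 ~ t(8).
Step 5: Two-sided p-value from the t-distribution with 8 df = 0.751420.
Step 6: alpha = 0.1. fail to reject H0.

rho = -0.1152, p = 0.751420, fail to reject H0 at alpha = 0.1.


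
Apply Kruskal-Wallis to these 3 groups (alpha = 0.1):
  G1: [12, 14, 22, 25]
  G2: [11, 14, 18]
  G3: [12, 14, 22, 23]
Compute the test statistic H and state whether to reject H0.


Step 1: Combine all N = 11 observations and assign midranks.
sorted (value, group, rank): (11,G2,1), (12,G1,2.5), (12,G3,2.5), (14,G1,5), (14,G2,5), (14,G3,5), (18,G2,7), (22,G1,8.5), (22,G3,8.5), (23,G3,10), (25,G1,11)
Step 2: Sum ranks within each group.
R_1 = 27 (n_1 = 4)
R_2 = 13 (n_2 = 3)
R_3 = 26 (n_3 = 4)
Step 3: H = 12/(N(N+1)) * sum(R_i^2/n_i) - 3(N+1)
     = 12/(11*12) * (27^2/4 + 13^2/3 + 26^2/4) - 3*12
     = 0.090909 * 407.583 - 36
     = 1.053030.
Step 4: Ties present; correction factor C = 1 - 36/(11^3 - 11) = 0.972727. Corrected H = 1.053030 / 0.972727 = 1.082555.
Step 5: Under H0, H ~ chi^2(2); p-value = 0.582004.
Step 6: alpha = 0.1. fail to reject H0.

H = 1.0826, df = 2, p = 0.582004, fail to reject H0.


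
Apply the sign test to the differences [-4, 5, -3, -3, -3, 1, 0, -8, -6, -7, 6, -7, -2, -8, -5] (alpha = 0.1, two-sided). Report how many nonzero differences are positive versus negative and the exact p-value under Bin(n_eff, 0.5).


Step 1: Discard zero differences. Original n = 15; n_eff = number of nonzero differences = 14.
Nonzero differences (with sign): -4, +5, -3, -3, -3, +1, -8, -6, -7, +6, -7, -2, -8, -5
Step 2: Count signs: positive = 3, negative = 11.
Step 3: Under H0: P(positive) = 0.5, so the number of positives S ~ Bin(14, 0.5).
Step 4: Two-sided exact p-value = sum of Bin(14,0.5) probabilities at or below the observed probability = 0.057373.
Step 5: alpha = 0.1. reject H0.

n_eff = 14, pos = 3, neg = 11, p = 0.057373, reject H0.


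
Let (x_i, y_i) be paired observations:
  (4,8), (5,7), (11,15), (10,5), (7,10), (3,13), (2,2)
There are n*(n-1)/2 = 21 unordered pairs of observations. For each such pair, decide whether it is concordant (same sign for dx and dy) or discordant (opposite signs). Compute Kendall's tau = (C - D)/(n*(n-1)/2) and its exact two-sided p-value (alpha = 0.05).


Step 1: Enumerate the 21 unordered pairs (i,j) with i<j and classify each by sign(x_j-x_i) * sign(y_j-y_i).
  (1,2):dx=+1,dy=-1->D; (1,3):dx=+7,dy=+7->C; (1,4):dx=+6,dy=-3->D; (1,5):dx=+3,dy=+2->C
  (1,6):dx=-1,dy=+5->D; (1,7):dx=-2,dy=-6->C; (2,3):dx=+6,dy=+8->C; (2,4):dx=+5,dy=-2->D
  (2,5):dx=+2,dy=+3->C; (2,6):dx=-2,dy=+6->D; (2,7):dx=-3,dy=-5->C; (3,4):dx=-1,dy=-10->C
  (3,5):dx=-4,dy=-5->C; (3,6):dx=-8,dy=-2->C; (3,7):dx=-9,dy=-13->C; (4,5):dx=-3,dy=+5->D
  (4,6):dx=-7,dy=+8->D; (4,7):dx=-8,dy=-3->C; (5,6):dx=-4,dy=+3->D; (5,7):dx=-5,dy=-8->C
  (6,7):dx=-1,dy=-11->C
Step 2: C = 13, D = 8, total pairs = 21.
Step 3: tau = (C - D)/(n(n-1)/2) = (13 - 8)/21 = 0.238095.
Step 4: Exact two-sided p-value (enumerate n! = 5040 permutations of y under H0): p = 0.561905.
Step 5: alpha = 0.05. fail to reject H0.

tau_b = 0.2381 (C=13, D=8), p = 0.561905, fail to reject H0.


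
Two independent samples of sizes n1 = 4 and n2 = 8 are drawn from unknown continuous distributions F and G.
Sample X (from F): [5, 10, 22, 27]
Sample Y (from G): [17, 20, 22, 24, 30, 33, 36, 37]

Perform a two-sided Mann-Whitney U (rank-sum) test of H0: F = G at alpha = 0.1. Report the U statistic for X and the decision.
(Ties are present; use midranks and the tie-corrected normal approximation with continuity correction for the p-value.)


Step 1: Combine and sort all 12 observations; assign midranks.
sorted (value, group): (5,X), (10,X), (17,Y), (20,Y), (22,X), (22,Y), (24,Y), (27,X), (30,Y), (33,Y), (36,Y), (37,Y)
ranks: 5->1, 10->2, 17->3, 20->4, 22->5.5, 22->5.5, 24->7, 27->8, 30->9, 33->10, 36->11, 37->12
Step 2: Rank sum for X: R1 = 1 + 2 + 5.5 + 8 = 16.5.
Step 3: U_X = R1 - n1(n1+1)/2 = 16.5 - 4*5/2 = 16.5 - 10 = 6.5.
       U_Y = n1*n2 - U_X = 32 - 6.5 = 25.5.
Step 4: Ties are present, so use the tie-corrected normal approximation (with continuity correction) for the p-value.
Step 5: p-value = 0.125707; compare to alpha = 0.1. fail to reject H0.

U_X = 6.5, p = 0.125707, fail to reject H0 at alpha = 0.1.


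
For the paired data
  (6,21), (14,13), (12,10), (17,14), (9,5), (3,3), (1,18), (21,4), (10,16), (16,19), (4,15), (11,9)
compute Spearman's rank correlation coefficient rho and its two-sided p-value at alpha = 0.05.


Step 1: Rank x and y separately (midranks; no ties here).
rank(x): 6->4, 14->9, 12->8, 17->11, 9->5, 3->2, 1->1, 21->12, 10->6, 16->10, 4->3, 11->7
rank(y): 21->12, 13->6, 10->5, 14->7, 5->3, 3->1, 18->10, 4->2, 16->9, 19->11, 15->8, 9->4
Step 2: d_i = R_x(i) - R_y(i); compute d_i^2.
  (4-12)^2=64, (9-6)^2=9, (8-5)^2=9, (11-7)^2=16, (5-3)^2=4, (2-1)^2=1, (1-10)^2=81, (12-2)^2=100, (6-9)^2=9, (10-11)^2=1, (3-8)^2=25, (7-4)^2=9
sum(d^2) = 328.
Step 3: rho = 1 - 6*328 / (12*(12^2 - 1)) = 1 - 1968/1716 = -0.146853.
Step 4: Under H0, t = rho * sqrt((n-2)/(1-rho^2)) = -0.4695 ~ t(10).
Step 5: Two-sided p-value from the t-distribution with 10 df = 0.648796.
Step 6: alpha = 0.05. fail to reject H0.

rho = -0.1469, p = 0.648796, fail to reject H0 at alpha = 0.05.


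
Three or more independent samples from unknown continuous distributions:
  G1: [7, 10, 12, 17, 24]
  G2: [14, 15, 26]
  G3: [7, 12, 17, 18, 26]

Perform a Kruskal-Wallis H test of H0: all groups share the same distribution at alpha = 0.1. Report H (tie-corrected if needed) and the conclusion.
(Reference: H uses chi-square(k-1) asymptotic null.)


Step 1: Combine all N = 13 observations and assign midranks.
sorted (value, group, rank): (7,G1,1.5), (7,G3,1.5), (10,G1,3), (12,G1,4.5), (12,G3,4.5), (14,G2,6), (15,G2,7), (17,G1,8.5), (17,G3,8.5), (18,G3,10), (24,G1,11), (26,G2,12.5), (26,G3,12.5)
Step 2: Sum ranks within each group.
R_1 = 28.5 (n_1 = 5)
R_2 = 25.5 (n_2 = 3)
R_3 = 37 (n_3 = 5)
Step 3: H = 12/(N(N+1)) * sum(R_i^2/n_i) - 3(N+1)
     = 12/(13*14) * (28.5^2/5 + 25.5^2/3 + 37^2/5) - 3*14
     = 0.065934 * 653 - 42
     = 1.054945.
Step 4: Ties present; correction factor C = 1 - 24/(13^3 - 13) = 0.989011. Corrected H = 1.054945 / 0.989011 = 1.066667.
Step 5: Under H0, H ~ chi^2(2); p-value = 0.586646.
Step 6: alpha = 0.1. fail to reject H0.

H = 1.0667, df = 2, p = 0.586646, fail to reject H0.


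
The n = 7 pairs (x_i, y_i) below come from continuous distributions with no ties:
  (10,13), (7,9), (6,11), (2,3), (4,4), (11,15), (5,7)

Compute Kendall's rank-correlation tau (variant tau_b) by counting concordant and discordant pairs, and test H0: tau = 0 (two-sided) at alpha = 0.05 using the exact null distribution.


Step 1: Enumerate the 21 unordered pairs (i,j) with i<j and classify each by sign(x_j-x_i) * sign(y_j-y_i).
  (1,2):dx=-3,dy=-4->C; (1,3):dx=-4,dy=-2->C; (1,4):dx=-8,dy=-10->C; (1,5):dx=-6,dy=-9->C
  (1,6):dx=+1,dy=+2->C; (1,7):dx=-5,dy=-6->C; (2,3):dx=-1,dy=+2->D; (2,4):dx=-5,dy=-6->C
  (2,5):dx=-3,dy=-5->C; (2,6):dx=+4,dy=+6->C; (2,7):dx=-2,dy=-2->C; (3,4):dx=-4,dy=-8->C
  (3,5):dx=-2,dy=-7->C; (3,6):dx=+5,dy=+4->C; (3,7):dx=-1,dy=-4->C; (4,5):dx=+2,dy=+1->C
  (4,6):dx=+9,dy=+12->C; (4,7):dx=+3,dy=+4->C; (5,6):dx=+7,dy=+11->C; (5,7):dx=+1,dy=+3->C
  (6,7):dx=-6,dy=-8->C
Step 2: C = 20, D = 1, total pairs = 21.
Step 3: tau = (C - D)/(n(n-1)/2) = (20 - 1)/21 = 0.904762.
Step 4: Exact two-sided p-value (enumerate n! = 5040 permutations of y under H0): p = 0.002778.
Step 5: alpha = 0.05. reject H0.

tau_b = 0.9048 (C=20, D=1), p = 0.002778, reject H0.


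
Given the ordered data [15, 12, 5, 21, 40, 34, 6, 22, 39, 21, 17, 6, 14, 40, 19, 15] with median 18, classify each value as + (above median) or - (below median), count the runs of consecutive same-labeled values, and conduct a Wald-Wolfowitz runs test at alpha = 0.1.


Step 1: Compute median = 18; label A = above, B = below.
Labels in order: BBBAAABAAABBBAAB  (n_A = 8, n_B = 8)
Step 2: Count runs R = 7.
Step 3: Under H0 (random ordering), E[R] = 2*n_A*n_B/(n_A+n_B) + 1 = 2*8*8/16 + 1 = 9.0000.
        Var[R] = 2*n_A*n_B*(2*n_A*n_B - n_A - n_B) / ((n_A+n_B)^2 * (n_A+n_B-1)) = 14336/3840 = 3.7333.
        SD[R] = 1.9322.
Step 4: Continuity-corrected z = (R + 0.5 - E[R]) / SD[R] = (7 + 0.5 - 9.0000) / 1.9322 = -0.7763.
Step 5: Two-sided p-value via normal approximation = 2*(1 - Phi(|z|)) = 0.437558.
Step 6: alpha = 0.1. fail to reject H0.

R = 7, z = -0.7763, p = 0.437558, fail to reject H0.


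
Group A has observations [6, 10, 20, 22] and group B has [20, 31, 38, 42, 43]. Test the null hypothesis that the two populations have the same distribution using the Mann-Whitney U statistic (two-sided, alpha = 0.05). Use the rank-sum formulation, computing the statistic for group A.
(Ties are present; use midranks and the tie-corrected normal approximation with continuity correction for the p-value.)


Step 1: Combine and sort all 9 observations; assign midranks.
sorted (value, group): (6,X), (10,X), (20,X), (20,Y), (22,X), (31,Y), (38,Y), (42,Y), (43,Y)
ranks: 6->1, 10->2, 20->3.5, 20->3.5, 22->5, 31->6, 38->7, 42->8, 43->9
Step 2: Rank sum for X: R1 = 1 + 2 + 3.5 + 5 = 11.5.
Step 3: U_X = R1 - n1(n1+1)/2 = 11.5 - 4*5/2 = 11.5 - 10 = 1.5.
       U_Y = n1*n2 - U_X = 20 - 1.5 = 18.5.
Step 4: Ties are present, so use the tie-corrected normal approximation (with continuity correction) for the p-value.
Step 5: p-value = 0.049090; compare to alpha = 0.05. reject H0.

U_X = 1.5, p = 0.049090, reject H0 at alpha = 0.05.


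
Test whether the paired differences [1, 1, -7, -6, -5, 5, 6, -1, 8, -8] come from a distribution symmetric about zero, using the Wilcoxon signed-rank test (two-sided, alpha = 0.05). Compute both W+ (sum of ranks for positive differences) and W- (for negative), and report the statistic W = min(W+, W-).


Step 1: Drop any zero differences (none here) and take |d_i|.
|d| = [1, 1, 7, 6, 5, 5, 6, 1, 8, 8]
Step 2: Midrank |d_i| (ties get averaged ranks).
ranks: |1|->2, |1|->2, |7|->8, |6|->6.5, |5|->4.5, |5|->4.5, |6|->6.5, |1|->2, |8|->9.5, |8|->9.5
Step 3: Attach original signs; sum ranks with positive sign and with negative sign.
W+ = 2 + 2 + 4.5 + 6.5 + 9.5 = 24.5
W- = 8 + 6.5 + 4.5 + 2 + 9.5 = 30.5
(Check: W+ + W- = 55 should equal n(n+1)/2 = 55.)
Step 4: Test statistic W = min(W+, W-) = 24.5.
Step 5: Ties in |d|, so use the tie-corrected normal approximation.
        E[W] = n(n+1)/4 = 10*11/4 = 27.5.
        Tie groups: |d|=1 (t=3), |d|=5 (t=2), |d|=6 (t=2), |d|=8 (t=2); sum(t^3 - t) = 42.
        Var[W] = n(n+1)(2n+1)/24 - sum(t^3-t)/48 = 2310/24 - 42/48 = 95.375.
        z = (W - E[W]) / sqrt(Var[W]) = (24.5 - 27.5) / 9.7660 = -0.3072.
        Two-sided p = 2*Phi(z) = 0.758700.
Step 6: alpha = 0.05. fail to reject H0.

W+ = 24.5, W- = 30.5, W = min = 24.5, p = 0.758700, fail to reject H0.


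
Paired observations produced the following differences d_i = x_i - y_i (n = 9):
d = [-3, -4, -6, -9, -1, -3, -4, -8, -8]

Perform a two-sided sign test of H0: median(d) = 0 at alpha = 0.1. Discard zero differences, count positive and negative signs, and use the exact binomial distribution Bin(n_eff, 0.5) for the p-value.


Step 1: Discard zero differences. Original n = 9; n_eff = number of nonzero differences = 9.
Nonzero differences (with sign): -3, -4, -6, -9, -1, -3, -4, -8, -8
Step 2: Count signs: positive = 0, negative = 9.
Step 3: Under H0: P(positive) = 0.5, so the number of positives S ~ Bin(9, 0.5).
Step 4: Two-sided exact p-value = sum of Bin(9,0.5) probabilities at or below the observed probability = 0.003906.
Step 5: alpha = 0.1. reject H0.

n_eff = 9, pos = 0, neg = 9, p = 0.003906, reject H0.


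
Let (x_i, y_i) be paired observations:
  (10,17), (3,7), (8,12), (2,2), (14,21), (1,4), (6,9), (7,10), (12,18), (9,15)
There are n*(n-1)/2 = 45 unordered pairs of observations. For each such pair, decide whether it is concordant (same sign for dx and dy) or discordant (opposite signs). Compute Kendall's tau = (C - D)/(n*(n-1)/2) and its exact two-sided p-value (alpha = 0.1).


Step 1: Enumerate the 45 unordered pairs (i,j) with i<j and classify each by sign(x_j-x_i) * sign(y_j-y_i).
  (1,2):dx=-7,dy=-10->C; (1,3):dx=-2,dy=-5->C; (1,4):dx=-8,dy=-15->C; (1,5):dx=+4,dy=+4->C
  (1,6):dx=-9,dy=-13->C; (1,7):dx=-4,dy=-8->C; (1,8):dx=-3,dy=-7->C; (1,9):dx=+2,dy=+1->C
  (1,10):dx=-1,dy=-2->C; (2,3):dx=+5,dy=+5->C; (2,4):dx=-1,dy=-5->C; (2,5):dx=+11,dy=+14->C
  (2,6):dx=-2,dy=-3->C; (2,7):dx=+3,dy=+2->C; (2,8):dx=+4,dy=+3->C; (2,9):dx=+9,dy=+11->C
  (2,10):dx=+6,dy=+8->C; (3,4):dx=-6,dy=-10->C; (3,5):dx=+6,dy=+9->C; (3,6):dx=-7,dy=-8->C
  (3,7):dx=-2,dy=-3->C; (3,8):dx=-1,dy=-2->C; (3,9):dx=+4,dy=+6->C; (3,10):dx=+1,dy=+3->C
  (4,5):dx=+12,dy=+19->C; (4,6):dx=-1,dy=+2->D; (4,7):dx=+4,dy=+7->C; (4,8):dx=+5,dy=+8->C
  (4,9):dx=+10,dy=+16->C; (4,10):dx=+7,dy=+13->C; (5,6):dx=-13,dy=-17->C; (5,7):dx=-8,dy=-12->C
  (5,8):dx=-7,dy=-11->C; (5,9):dx=-2,dy=-3->C; (5,10):dx=-5,dy=-6->C; (6,7):dx=+5,dy=+5->C
  (6,8):dx=+6,dy=+6->C; (6,9):dx=+11,dy=+14->C; (6,10):dx=+8,dy=+11->C; (7,8):dx=+1,dy=+1->C
  (7,9):dx=+6,dy=+9->C; (7,10):dx=+3,dy=+6->C; (8,9):dx=+5,dy=+8->C; (8,10):dx=+2,dy=+5->C
  (9,10):dx=-3,dy=-3->C
Step 2: C = 44, D = 1, total pairs = 45.
Step 3: tau = (C - D)/(n(n-1)/2) = (44 - 1)/45 = 0.955556.
Step 4: Exact two-sided p-value (enumerate n! = 3628800 permutations of y under H0): p = 0.000006.
Step 5: alpha = 0.1. reject H0.

tau_b = 0.9556 (C=44, D=1), p = 0.000006, reject H0.
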